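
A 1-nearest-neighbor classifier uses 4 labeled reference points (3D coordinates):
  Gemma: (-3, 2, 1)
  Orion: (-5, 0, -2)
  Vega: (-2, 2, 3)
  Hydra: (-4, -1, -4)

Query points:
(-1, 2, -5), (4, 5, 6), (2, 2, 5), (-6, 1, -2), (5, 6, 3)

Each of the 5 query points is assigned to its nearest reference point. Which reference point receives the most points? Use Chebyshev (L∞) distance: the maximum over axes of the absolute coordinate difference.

Vega

(-1, 2, -5) — d to each: Gemma:6, Orion:4, Vega:8, Hydra:3 → nearest is Hydra
(4, 5, 6) — d to each: Gemma:7, Orion:9, Vega:6, Hydra:10 → nearest is Vega
(2, 2, 5) — d to each: Gemma:5, Orion:7, Vega:4, Hydra:9 → nearest is Vega
(-6, 1, -2) — d to each: Gemma:3, Orion:1, Vega:5, Hydra:2 → nearest is Orion
(5, 6, 3) — d to each: Gemma:8, Orion:10, Vega:7, Hydra:9 → nearest is Vega
Tally — Orion:1, Vega:3, Hydra:1. Vega captures the most (3).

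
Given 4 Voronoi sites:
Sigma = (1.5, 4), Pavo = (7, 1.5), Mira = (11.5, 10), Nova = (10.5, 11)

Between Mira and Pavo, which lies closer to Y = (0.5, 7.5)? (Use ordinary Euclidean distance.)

Pavo

Compare squared distances:
d²(Y, Mira) = (0.5−11.5)² + (7.5−10)² = 121 + 6.25 = 127.25
d²(Y, Pavo) = (0.5−7)² + (7.5−1.5)² = 42.25 + 36 = 78.25
127.25 > 78.25, so Pavo is closer.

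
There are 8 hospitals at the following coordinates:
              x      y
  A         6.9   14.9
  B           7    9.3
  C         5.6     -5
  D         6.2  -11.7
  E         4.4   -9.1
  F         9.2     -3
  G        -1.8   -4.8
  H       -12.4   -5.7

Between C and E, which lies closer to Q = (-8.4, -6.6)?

E

Compare squared distances:
|QC|² = (-8.4−5.6)² + (-6.6−(-5))² = 196 + 2.56 = 198.56
|QE|² = (-8.4−4.4)² + (-6.6−(-9.1))² = 163.84 + 6.25 = 170.09
198.56 > 170.09, so E is closer.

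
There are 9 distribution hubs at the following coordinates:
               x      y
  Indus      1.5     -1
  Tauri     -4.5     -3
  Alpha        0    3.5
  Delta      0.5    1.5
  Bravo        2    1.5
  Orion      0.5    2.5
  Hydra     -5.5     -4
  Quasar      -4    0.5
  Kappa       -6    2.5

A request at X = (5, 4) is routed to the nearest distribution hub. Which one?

Bravo

Since √ is increasing, it suffices to compare squared distances:
d²(X, Indus) = (5−1.5)² + (4−(-1))² = 12.25 + 25 = 37.25
d²(X, Tauri) = (5−(-4.5))² + (4−(-3))² = 90.25 + 49 = 139.25
d²(X, Alpha) = (5−0)² + (4−3.5)² = 25 + 0.25 = 25.25
d²(X, Delta) = (5−0.5)² + (4−1.5)² = 20.25 + 6.25 = 26.5
d²(X, Bravo) = (5−2)² + (4−1.5)² = 9 + 6.25 = 15.25
d²(X, Orion) = (5−0.5)² + (4−2.5)² = 20.25 + 2.25 = 22.5
d²(X, Hydra) = (5−(-5.5))² + (4−(-4))² = 110.25 + 64 = 174.25
d²(X, Quasar) = (5−(-4))² + (4−0.5)² = 81 + 12.25 = 93.25
d²(X, Kappa) = (5−(-6))² + (4−2.5)² = 121 + 2.25 = 123.25
Bravo is nearest.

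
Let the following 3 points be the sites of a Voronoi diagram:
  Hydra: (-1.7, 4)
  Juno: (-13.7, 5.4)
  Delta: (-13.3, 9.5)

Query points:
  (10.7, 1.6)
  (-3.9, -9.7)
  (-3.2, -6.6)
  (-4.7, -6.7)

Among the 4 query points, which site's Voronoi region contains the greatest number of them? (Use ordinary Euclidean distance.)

Hydra

(10.7, 1.6) — d² to each: Hydra:159.52, Juno:609.8, Delta:638.41 → nearest is Hydra
(-3.9, -9.7) — d² to each: Hydra:192.53, Juno:324.05, Delta:457 → nearest is Hydra
(-3.2, -6.6) — d² to each: Hydra:114.61, Juno:254.25, Delta:361.22 → nearest is Hydra
(-4.7, -6.7) — d² to each: Hydra:123.49, Juno:227.41, Delta:336.4 → nearest is Hydra
Tally — Hydra:4. Hydra captures the most (4).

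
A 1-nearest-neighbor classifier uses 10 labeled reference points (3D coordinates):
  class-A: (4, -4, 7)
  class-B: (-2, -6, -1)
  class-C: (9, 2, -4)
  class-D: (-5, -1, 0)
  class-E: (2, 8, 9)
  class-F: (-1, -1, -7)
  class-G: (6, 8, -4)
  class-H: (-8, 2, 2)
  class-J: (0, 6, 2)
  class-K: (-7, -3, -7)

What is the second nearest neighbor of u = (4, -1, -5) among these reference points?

Squared Euclidean distances:
d²(u, class-A) = 0 + 9 + 144 = 153
d²(u, class-B) = 36 + 25 + 16 = 77
d²(u, class-C) = 25 + 9 + 1 = 35
d²(u, class-D) = 81 + 0 + 25 = 106
d²(u, class-E) = 4 + 81 + 196 = 281
d²(u, class-F) = 25 + 0 + 4 = 29
d²(u, class-G) = 4 + 81 + 1 = 86
d²(u, class-H) = 144 + 9 + 49 = 202
d²(u, class-J) = 16 + 49 + 49 = 114
d²(u, class-K) = 121 + 4 + 4 = 129
Sorted ascending: class-F, class-C, class-B, … — the second-nearest is class-C.

class-C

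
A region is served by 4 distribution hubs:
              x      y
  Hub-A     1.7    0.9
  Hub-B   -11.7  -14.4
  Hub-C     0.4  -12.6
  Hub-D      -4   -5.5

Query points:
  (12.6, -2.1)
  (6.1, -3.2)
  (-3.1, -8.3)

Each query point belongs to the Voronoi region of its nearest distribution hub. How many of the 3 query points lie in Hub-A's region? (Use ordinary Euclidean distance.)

2

(12.6, -2.1) — d² to each: Hub-A:127.81, Hub-B:741.78, Hub-C:259.09, Hub-D:287.12 → nearest is Hub-A
(6.1, -3.2) — d² to each: Hub-A:36.17, Hub-B:442.28, Hub-C:120.85, Hub-D:107.3 → nearest is Hub-A
(-3.1, -8.3) — d² to each: Hub-A:107.68, Hub-B:111.17, Hub-C:30.74, Hub-D:8.65 → nearest is Hub-D
2 of the 3 points have Hub-A as nearest.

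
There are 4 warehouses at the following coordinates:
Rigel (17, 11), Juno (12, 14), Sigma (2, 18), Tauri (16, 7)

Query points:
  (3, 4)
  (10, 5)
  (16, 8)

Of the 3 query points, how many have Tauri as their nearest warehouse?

3

(3, 4) — d² to each: Rigel:245, Juno:181, Sigma:197, Tauri:178 → nearest is Tauri
(10, 5) — d² to each: Rigel:85, Juno:85, Sigma:233, Tauri:40 → nearest is Tauri
(16, 8) — d² to each: Rigel:10, Juno:52, Sigma:296, Tauri:1 → nearest is Tauri
3 of the 3 points have Tauri as nearest.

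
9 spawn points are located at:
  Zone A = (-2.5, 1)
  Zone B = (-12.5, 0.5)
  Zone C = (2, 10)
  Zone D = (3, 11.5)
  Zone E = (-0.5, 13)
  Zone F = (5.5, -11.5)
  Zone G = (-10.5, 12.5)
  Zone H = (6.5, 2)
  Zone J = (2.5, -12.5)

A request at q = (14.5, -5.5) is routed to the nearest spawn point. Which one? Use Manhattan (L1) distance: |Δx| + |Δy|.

d(q, Zone A) = |14.5−(-2.5)| + |-5.5−1| = 17 + 6.5 = 23.5
d(q, Zone B) = |14.5−(-12.5)| + |-5.5−0.5| = 27 + 6 = 33
d(q, Zone C) = |14.5−2| + |-5.5−10| = 12.5 + 15.5 = 28
d(q, Zone D) = |14.5−3| + |-5.5−11.5| = 11.5 + 17 = 28.5
d(q, Zone E) = |14.5−(-0.5)| + |-5.5−13| = 15 + 18.5 = 33.5
d(q, Zone F) = |14.5−5.5| + |-5.5−(-11.5)| = 9 + 6 = 15
d(q, Zone G) = |14.5−(-10.5)| + |-5.5−12.5| = 25 + 18 = 43
d(q, Zone H) = |14.5−6.5| + |-5.5−2| = 8 + 7.5 = 15.5
d(q, Zone J) = |14.5−2.5| + |-5.5−(-12.5)| = 12 + 7 = 19
Minimum is at Zone F.

Zone F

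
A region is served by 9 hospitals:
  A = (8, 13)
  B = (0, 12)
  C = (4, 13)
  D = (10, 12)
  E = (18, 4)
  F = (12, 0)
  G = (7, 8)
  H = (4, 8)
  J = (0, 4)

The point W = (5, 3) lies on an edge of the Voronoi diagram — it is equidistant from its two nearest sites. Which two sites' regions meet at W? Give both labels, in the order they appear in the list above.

Squared distances from W to each site:
|WA|² = (5−8)² + (3−13)² = 9 + 100 = 109
|WB|² = (5−0)² + (3−12)² = 25 + 81 = 106
|WC|² = (5−4)² + (3−13)² = 1 + 100 = 101
|WD|² = (5−10)² + (3−12)² = 25 + 81 = 106
|WE|² = (5−18)² + (3−4)² = 169 + 1 = 170
|WF|² = (5−12)² + (3−0)² = 49 + 9 = 58
|WG|² = (5−7)² + (3−8)² = 4 + 25 = 29
|WH|² = (5−4)² + (3−8)² = 1 + 25 = 26
|WJ|² = (5−0)² + (3−4)² = 25 + 1 = 26
W is equidistant from H and J (both at squared distance 26), and every other site is strictly farther — so W lies on the H–J Voronoi edge.

H and J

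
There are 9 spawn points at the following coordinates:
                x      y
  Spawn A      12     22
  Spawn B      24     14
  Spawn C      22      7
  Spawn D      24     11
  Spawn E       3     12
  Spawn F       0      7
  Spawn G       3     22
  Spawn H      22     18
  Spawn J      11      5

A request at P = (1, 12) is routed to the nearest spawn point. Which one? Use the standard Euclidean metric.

Spawn E

Squared Euclidean distances:
d²(P, Spawn A) = (1−12)² + (12−22)² = 121 + 100 = 221
d²(P, Spawn B) = (1−24)² + (12−14)² = 529 + 4 = 533
d²(P, Spawn C) = (1−22)² + (12−7)² = 441 + 25 = 466
d²(P, Spawn D) = (1−24)² + (12−11)² = 529 + 1 = 530
d²(P, Spawn E) = (1−3)² + (12−12)² = 4 + 0 = 4
d²(P, Spawn F) = (1−0)² + (12−7)² = 1 + 25 = 26
d²(P, Spawn G) = (1−3)² + (12−22)² = 4 + 100 = 104
d²(P, Spawn H) = (1−22)² + (12−18)² = 441 + 36 = 477
d²(P, Spawn J) = (1−11)² + (12−5)² = 100 + 49 = 149
Minimum is at Spawn E.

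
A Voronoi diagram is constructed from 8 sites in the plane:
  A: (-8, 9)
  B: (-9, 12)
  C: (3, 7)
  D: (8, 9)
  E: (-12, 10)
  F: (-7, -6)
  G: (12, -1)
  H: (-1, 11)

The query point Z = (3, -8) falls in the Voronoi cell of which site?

Compare squared distances (the ordering matches that of the actual distances):
|ZA|² = (3−(-8))² + (-8−9)² = 121 + 289 = 410
|ZB|² = (3−(-9))² + (-8−12)² = 144 + 400 = 544
|ZC|² = (3−3)² + (-8−7)² = 0 + 225 = 225
|ZD|² = (3−8)² + (-8−9)² = 25 + 289 = 314
|ZE|² = (3−(-12))² + (-8−10)² = 225 + 324 = 549
|ZF|² = (3−(-7))² + (-8−(-6))² = 100 + 4 = 104
|ZG|² = (3−12)² + (-8−(-1))² = 81 + 49 = 130
|ZH|² = (3−(-1))² + (-8−11)² = 16 + 361 = 377
Minimum is at F.

F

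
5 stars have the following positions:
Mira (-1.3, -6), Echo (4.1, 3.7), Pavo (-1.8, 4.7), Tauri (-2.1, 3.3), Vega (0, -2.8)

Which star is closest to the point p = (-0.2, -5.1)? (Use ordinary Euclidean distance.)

Since √ is increasing, it suffices to compare squared distances:
d²(p, Mira) = (-0.2−(-1.3))² + (-5.1−(-6))² = 1.21 + 0.81 = 2.02
d²(p, Echo) = (-0.2−4.1)² + (-5.1−3.7)² = 18.49 + 77.44 = 95.93
d²(p, Pavo) = (-0.2−(-1.8))² + (-5.1−4.7)² = 2.56 + 96.04 = 98.6
d²(p, Tauri) = (-0.2−(-2.1))² + (-5.1−3.3)² = 3.61 + 70.56 = 74.17
d²(p, Vega) = (-0.2−0)² + (-5.1−(-2.8))² = 0.04 + 5.29 = 5.33
Minimum is at Mira.

Mira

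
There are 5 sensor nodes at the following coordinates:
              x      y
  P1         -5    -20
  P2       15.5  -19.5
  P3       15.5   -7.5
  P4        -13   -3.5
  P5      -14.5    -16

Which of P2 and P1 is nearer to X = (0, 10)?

Compare squared distances:
|XP2|² = (0−15.5)² + (10−(-19.5))² = 240.25 + 870.25 = 1110.5
|XP1|² = (0−(-5))² + (10−(-20))² = 25 + 900 = 925
1110.5 > 925, so P1 is closer.

P1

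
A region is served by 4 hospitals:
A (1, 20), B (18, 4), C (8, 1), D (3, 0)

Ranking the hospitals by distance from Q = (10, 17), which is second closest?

B

Compare squared distances (the ordering matches that of the actual distances):
|QA|² = (10−1)² + (17−20)² = 81 + 9 = 90
|QB|² = (10−18)² + (17−4)² = 64 + 169 = 233
|QC|² = (10−8)² + (17−1)² = 4 + 256 = 260
|QD|² = (10−3)² + (17−0)² = 49 + 289 = 338
Sorted ascending: A, B, C, … — the second-nearest is B.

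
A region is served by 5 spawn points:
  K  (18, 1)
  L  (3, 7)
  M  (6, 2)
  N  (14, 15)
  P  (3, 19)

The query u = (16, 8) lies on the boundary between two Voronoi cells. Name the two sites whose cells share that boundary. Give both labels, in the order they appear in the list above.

K and N

Squared distances from u to each site:
|uK|² = (16−18)² + (8−1)² = 4 + 49 = 53
|uL|² = (16−3)² + (8−7)² = 169 + 1 = 170
|uM|² = (16−6)² + (8−2)² = 100 + 36 = 136
|uN|² = (16−14)² + (8−15)² = 4 + 49 = 53
|uP|² = (16−3)² + (8−19)² = 169 + 121 = 290
u is equidistant from K and N (both at squared distance 53), and every other site is strictly farther — so u lies on the K–N Voronoi edge.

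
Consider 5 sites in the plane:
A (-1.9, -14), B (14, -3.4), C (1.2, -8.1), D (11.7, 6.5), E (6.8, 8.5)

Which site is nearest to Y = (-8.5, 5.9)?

Since √ is increasing, it suffices to compare squared distances:
|YA|² = (-8.5−(-1.9))² + (5.9−(-14))² = 43.56 + 396.01 = 439.57
|YB|² = (-8.5−14)² + (5.9−(-3.4))² = 506.25 + 86.49 = 592.74
|YC|² = (-8.5−1.2)² + (5.9−(-8.1))² = 94.09 + 196 = 290.09
|YD|² = (-8.5−11.7)² + (5.9−6.5)² = 408.04 + 0.36 = 408.4
|YE|² = (-8.5−6.8)² + (5.9−8.5)² = 234.09 + 6.76 = 240.85
The smallest is to E, so Y lies in the Voronoi region of E.

E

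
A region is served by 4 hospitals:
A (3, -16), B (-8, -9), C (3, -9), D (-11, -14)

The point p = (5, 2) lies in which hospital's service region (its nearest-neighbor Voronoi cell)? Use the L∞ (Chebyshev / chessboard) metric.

C

d(p,A) = max(2, 18) = 18
d(p,B) = max(13, 11) = 13
d(p,C) = max(2, 11) = 11
d(p,D) = max(16, 16) = 16
Minimum is at C.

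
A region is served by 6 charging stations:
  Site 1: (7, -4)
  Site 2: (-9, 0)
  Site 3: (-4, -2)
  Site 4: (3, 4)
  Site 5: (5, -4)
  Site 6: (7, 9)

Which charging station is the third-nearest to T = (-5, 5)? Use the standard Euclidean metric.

Site 4

Compare squared distances (the ordering matches that of the actual distances):
d²(T, Site 1) = (-5−7)² + (5−(-4))² = 144 + 81 = 225
d²(T, Site 2) = (-5−(-9))² + (5−0)² = 16 + 25 = 41
d²(T, Site 3) = (-5−(-4))² + (5−(-2))² = 1 + 49 = 50
d²(T, Site 4) = (-5−3)² + (5−4)² = 64 + 1 = 65
d²(T, Site 5) = (-5−5)² + (5−(-4))² = 100 + 81 = 181
d²(T, Site 6) = (-5−7)² + (5−9)² = 144 + 16 = 160
Sorted ascending: Site 2, Site 3, Site 4, Site 6, … — the third-nearest is Site 4.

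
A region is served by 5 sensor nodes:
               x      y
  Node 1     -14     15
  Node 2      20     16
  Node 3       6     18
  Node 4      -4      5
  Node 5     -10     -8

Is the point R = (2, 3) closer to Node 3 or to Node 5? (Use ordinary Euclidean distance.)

Compare squared distances:
d²(R, Node 3) = (2−6)² + (3−18)² = 16 + 225 = 241
d²(R, Node 5) = (2−(-10))² + (3−(-8))² = 144 + 121 = 265
241 < 265, so Node 3 is closer.

Node 3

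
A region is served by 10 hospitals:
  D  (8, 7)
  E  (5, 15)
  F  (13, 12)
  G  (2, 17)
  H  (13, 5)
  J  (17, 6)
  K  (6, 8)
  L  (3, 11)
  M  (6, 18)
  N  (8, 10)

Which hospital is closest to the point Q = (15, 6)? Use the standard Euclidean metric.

Squared Euclidean distances:
|QD|² = (15−8)² + (6−7)² = 49 + 1 = 50
|QE|² = (15−5)² + (6−15)² = 100 + 81 = 181
|QF|² = (15−13)² + (6−12)² = 4 + 36 = 40
|QG|² = (15−2)² + (6−17)² = 169 + 121 = 290
|QH|² = (15−13)² + (6−5)² = 4 + 1 = 5
|QJ|² = (15−17)² + (6−6)² = 4 + 0 = 4
|QK|² = (15−6)² + (6−8)² = 81 + 4 = 85
|QL|² = (15−3)² + (6−11)² = 144 + 25 = 169
|QM|² = (15−6)² + (6−18)² = 81 + 144 = 225
|QN|² = (15−8)² + (6−10)² = 49 + 16 = 65
The smallest is to J, so Q lies in the Voronoi region of J.

J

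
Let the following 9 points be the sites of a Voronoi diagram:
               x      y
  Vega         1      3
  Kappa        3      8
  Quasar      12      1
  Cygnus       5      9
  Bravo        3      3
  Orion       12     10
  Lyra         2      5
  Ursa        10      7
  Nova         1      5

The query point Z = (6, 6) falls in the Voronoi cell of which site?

Compare squared distances (the ordering matches that of the actual distances):
d²(Z, Vega) = 25 + 9 = 34
d²(Z, Kappa) = 9 + 4 = 13
d²(Z, Quasar) = 36 + 25 = 61
d²(Z, Cygnus) = 1 + 9 = 10
d²(Z, Bravo) = 9 + 9 = 18
d²(Z, Orion) = 36 + 16 = 52
d²(Z, Lyra) = 16 + 1 = 17
d²(Z, Ursa) = 16 + 1 = 17
d²(Z, Nova) = 25 + 1 = 26
Minimum is at Cygnus.

Cygnus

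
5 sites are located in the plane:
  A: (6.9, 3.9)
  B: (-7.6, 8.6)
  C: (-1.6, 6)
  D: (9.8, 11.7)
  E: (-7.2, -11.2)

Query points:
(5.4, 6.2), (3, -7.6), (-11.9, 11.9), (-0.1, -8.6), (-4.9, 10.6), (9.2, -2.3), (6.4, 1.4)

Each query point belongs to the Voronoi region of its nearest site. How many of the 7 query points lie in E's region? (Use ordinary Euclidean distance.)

2

(5.4, 6.2) — d² to each: A:7.54, B:174.76, C:49.04, D:49.61, E:461.52 → nearest is A
(3, -7.6) — d² to each: A:147.46, B:374.8, C:206.12, D:418.73, E:117 → nearest is E
(-11.9, 11.9) — d² to each: A:417.44, B:29.38, C:140.9, D:470.93, E:555.7 → nearest is B
(-0.1, -8.6) — d² to each: A:205.25, B:352.09, C:215.41, D:510.1, E:57.17 → nearest is E
(-4.9, 10.6) — d² to each: A:184.13, B:11.29, C:32.05, D:217.3, E:480.53 → nearest is B
(9.2, -2.3) — d² to each: A:43.73, B:401.05, C:185.53, D:196.36, E:348.17 → nearest is A
(6.4, 1.4) — d² to each: A:6.5, B:247.84, C:85.16, D:117.65, E:343.72 → nearest is A
2 of the 7 points have E as nearest.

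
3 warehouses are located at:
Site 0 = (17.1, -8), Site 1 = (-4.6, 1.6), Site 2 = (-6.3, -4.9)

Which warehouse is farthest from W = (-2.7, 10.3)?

Site 0

Compare squared distances (the ordering matches that of the actual distances):
d²(W, Site 0) = (-2.7−17.1)² + (10.3−(-8))² = 392.04 + 334.89 = 726.93
d²(W, Site 1) = (-2.7−(-4.6))² + (10.3−1.6)² = 3.61 + 75.69 = 79.3
d²(W, Site 2) = (-2.7−(-6.3))² + (10.3−(-4.9))² = 12.96 + 231.04 = 244
The largest is to Site 0.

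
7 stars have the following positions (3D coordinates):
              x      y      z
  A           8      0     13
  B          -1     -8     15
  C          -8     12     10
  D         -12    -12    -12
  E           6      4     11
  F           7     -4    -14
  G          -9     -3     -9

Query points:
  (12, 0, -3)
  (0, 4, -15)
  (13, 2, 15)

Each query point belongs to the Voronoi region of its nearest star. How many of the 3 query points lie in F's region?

2

(12, 0, -3) — d² to each: A:272, B:557, C:713, D:801, E:248, F:162, G:486 → nearest is F
(0, 4, -15) — d² to each: A:864, B:1045, C:753, D:409, E:712, F:114, G:166 → nearest is F
(13, 2, 15) — d² to each: A:33, B:296, C:566, D:1550, E:69, F:913, G:1085 → nearest is A
2 of the 3 points have F as nearest.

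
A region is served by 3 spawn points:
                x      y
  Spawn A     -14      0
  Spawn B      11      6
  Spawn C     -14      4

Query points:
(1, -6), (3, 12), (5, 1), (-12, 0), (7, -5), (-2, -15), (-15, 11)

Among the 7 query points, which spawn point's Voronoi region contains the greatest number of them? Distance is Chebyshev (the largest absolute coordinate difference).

(1, -6) — d to each: Spawn A:15, Spawn B:12, Spawn C:15 → nearest is Spawn B
(3, 12) — d to each: Spawn A:17, Spawn B:8, Spawn C:17 → nearest is Spawn B
(5, 1) — d to each: Spawn A:19, Spawn B:6, Spawn C:19 → nearest is Spawn B
(-12, 0) — d to each: Spawn A:2, Spawn B:23, Spawn C:4 → nearest is Spawn A
(7, -5) — d to each: Spawn A:21, Spawn B:11, Spawn C:21 → nearest is Spawn B
(-2, -15) — d to each: Spawn A:15, Spawn B:21, Spawn C:19 → nearest is Spawn A
(-15, 11) — d to each: Spawn A:11, Spawn B:26, Spawn C:7 → nearest is Spawn C
Tally — Spawn A:2, Spawn B:4, Spawn C:1. Spawn B captures the most (4).

Spawn B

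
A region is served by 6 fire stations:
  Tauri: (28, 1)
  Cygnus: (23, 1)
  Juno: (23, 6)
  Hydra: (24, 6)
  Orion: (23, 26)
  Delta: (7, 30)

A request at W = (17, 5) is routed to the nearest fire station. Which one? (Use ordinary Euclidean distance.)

Since √ is increasing, it suffices to compare squared distances:
d²(W, Tauri) = (17−28)² + (5−1)² = 121 + 16 = 137
d²(W, Cygnus) = (17−23)² + (5−1)² = 36 + 16 = 52
d²(W, Juno) = (17−23)² + (5−6)² = 36 + 1 = 37
d²(W, Hydra) = (17−24)² + (5−6)² = 49 + 1 = 50
d²(W, Orion) = (17−23)² + (5−26)² = 36 + 441 = 477
d²(W, Delta) = (17−7)² + (5−30)² = 100 + 625 = 725
The smallest is to Juno, so W lies in the Voronoi region of Juno.

Juno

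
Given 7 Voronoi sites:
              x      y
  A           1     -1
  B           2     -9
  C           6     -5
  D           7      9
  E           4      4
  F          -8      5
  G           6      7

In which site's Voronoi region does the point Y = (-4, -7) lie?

B

Compare squared distances (the ordering matches that of the actual distances):
|YA|² = (-4−1)² + (-7−(-1))² = 25 + 36 = 61
|YB|² = (-4−2)² + (-7−(-9))² = 36 + 4 = 40
|YC|² = (-4−6)² + (-7−(-5))² = 100 + 4 = 104
|YD|² = (-4−7)² + (-7−9)² = 121 + 256 = 377
|YE|² = (-4−4)² + (-7−4)² = 64 + 121 = 185
|YF|² = (-4−(-8))² + (-7−5)² = 16 + 144 = 160
|YG|² = (-4−6)² + (-7−7)² = 100 + 196 = 296
B is nearest.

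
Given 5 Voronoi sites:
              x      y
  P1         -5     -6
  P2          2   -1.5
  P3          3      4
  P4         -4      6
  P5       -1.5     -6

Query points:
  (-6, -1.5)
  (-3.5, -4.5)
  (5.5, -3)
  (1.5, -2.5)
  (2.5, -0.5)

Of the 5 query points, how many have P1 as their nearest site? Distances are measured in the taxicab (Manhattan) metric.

2

(-6, -1.5) — d to each: P1:5.5, P2:8, P3:14.5, P4:9.5, P5:9 → nearest is P1
(-3.5, -4.5) — d to each: P1:3, P2:8.5, P3:15, P4:11, P5:3.5 → nearest is P1
(5.5, -3) — d to each: P1:13.5, P2:5, P3:9.5, P4:18.5, P5:10 → nearest is P2
(1.5, -2.5) — d to each: P1:10, P2:1.5, P3:8, P4:14, P5:6.5 → nearest is P2
(2.5, -0.5) — d to each: P1:13, P2:1.5, P3:5, P4:13, P5:9.5 → nearest is P2
2 of the 5 points have P1 as nearest.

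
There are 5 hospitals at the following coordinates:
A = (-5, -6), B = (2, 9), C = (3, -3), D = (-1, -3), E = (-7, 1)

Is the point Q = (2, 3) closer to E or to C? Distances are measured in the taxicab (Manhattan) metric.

C

d(Q,E) = |2−(-7)| + |3−1| = 9 + 2 = 11
d(Q,C) = |2−3| + |3−(-3)| = 1 + 6 = 7
11 > 7, so C is closer.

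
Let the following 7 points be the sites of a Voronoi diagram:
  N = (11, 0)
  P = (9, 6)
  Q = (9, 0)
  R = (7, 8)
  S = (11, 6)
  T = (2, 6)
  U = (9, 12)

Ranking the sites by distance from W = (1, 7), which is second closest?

R

Since √ is increasing, it suffices to compare squared distances:
|WN|² = (1−11)² + (7−0)² = 100 + 49 = 149
|WP|² = (1−9)² + (7−6)² = 64 + 1 = 65
|WQ|² = (1−9)² + (7−0)² = 64 + 49 = 113
|WR|² = (1−7)² + (7−8)² = 36 + 1 = 37
|WS|² = (1−11)² + (7−6)² = 100 + 1 = 101
|WT|² = (1−2)² + (7−6)² = 1 + 1 = 2
|WU|² = (1−9)² + (7−12)² = 64 + 25 = 89
Sorted ascending: T, R, P, … — the second-nearest is R.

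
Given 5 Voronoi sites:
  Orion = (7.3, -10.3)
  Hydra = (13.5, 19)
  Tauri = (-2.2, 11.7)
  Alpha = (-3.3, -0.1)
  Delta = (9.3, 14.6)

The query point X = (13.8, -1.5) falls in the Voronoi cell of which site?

Since √ is increasing, it suffices to compare squared distances:
d²(X, Orion) = (13.8−7.3)² + (-1.5−(-10.3))² = 42.25 + 77.44 = 119.69
d²(X, Hydra) = (13.8−13.5)² + (-1.5−19)² = 0.09 + 420.25 = 420.34
d²(X, Tauri) = (13.8−(-2.2))² + (-1.5−11.7)² = 256 + 174.24 = 430.24
d²(X, Alpha) = (13.8−(-3.3))² + (-1.5−(-0.1))² = 292.41 + 1.96 = 294.37
d²(X, Delta) = (13.8−9.3)² + (-1.5−14.6)² = 20.25 + 259.21 = 279.46
Minimum is at Orion.

Orion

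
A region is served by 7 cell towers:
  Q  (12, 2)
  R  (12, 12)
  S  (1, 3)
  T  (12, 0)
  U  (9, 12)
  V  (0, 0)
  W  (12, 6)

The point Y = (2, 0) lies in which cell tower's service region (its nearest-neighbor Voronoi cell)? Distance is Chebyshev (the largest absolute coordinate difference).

d(Y,Q) = max(10, 2) = 10
d(Y,R) = max(10, 12) = 12
d(Y,S) = max(1, 3) = 3
d(Y,T) = max(10, 0) = 10
d(Y,U) = max(7, 12) = 12
d(Y,V) = max(2, 0) = 2
d(Y,W) = max(10, 6) = 10
The smallest is to V, so Y lies in the Voronoi region of V.

V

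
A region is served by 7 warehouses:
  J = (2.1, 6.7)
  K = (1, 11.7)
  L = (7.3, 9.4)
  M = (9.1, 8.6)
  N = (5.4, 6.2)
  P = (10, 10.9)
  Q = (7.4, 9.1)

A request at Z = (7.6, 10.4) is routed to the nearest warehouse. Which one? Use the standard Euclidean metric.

L

Since √ is increasing, it suffices to compare squared distances:
|ZJ|² = (7.6−2.1)² + (10.4−6.7)² = 30.25 + 13.69 = 43.94
|ZK|² = (7.6−1)² + (10.4−11.7)² = 43.56 + 1.69 = 45.25
|ZL|² = (7.6−7.3)² + (10.4−9.4)² = 0.09 + 1 = 1.09
|ZM|² = (7.6−9.1)² + (10.4−8.6)² = 2.25 + 3.24 = 5.49
|ZN|² = (7.6−5.4)² + (10.4−6.2)² = 4.84 + 17.64 = 22.48
|ZP|² = (7.6−10)² + (10.4−10.9)² = 5.76 + 0.25 = 6.01
|ZQ|² = (7.6−7.4)² + (10.4−9.1)² = 0.04 + 1.69 = 1.73
L is nearest.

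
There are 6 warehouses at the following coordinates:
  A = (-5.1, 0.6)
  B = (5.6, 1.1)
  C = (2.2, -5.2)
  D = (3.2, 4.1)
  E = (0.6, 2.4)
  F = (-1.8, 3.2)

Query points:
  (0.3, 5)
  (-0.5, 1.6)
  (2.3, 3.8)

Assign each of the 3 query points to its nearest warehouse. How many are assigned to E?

2

(0.3, 5) — d² to each: A:48.52, B:43.3, C:107.65, D:9.22, E:6.85, F:7.65 → nearest is E
(-0.5, 1.6) — d² to each: A:22.16, B:37.46, C:53.53, D:19.94, E:1.85, F:4.25 → nearest is E
(2.3, 3.8) — d² to each: A:65, B:18.18, C:81.01, D:0.9, E:4.85, F:17.17 → nearest is D
2 of the 3 points have E as nearest.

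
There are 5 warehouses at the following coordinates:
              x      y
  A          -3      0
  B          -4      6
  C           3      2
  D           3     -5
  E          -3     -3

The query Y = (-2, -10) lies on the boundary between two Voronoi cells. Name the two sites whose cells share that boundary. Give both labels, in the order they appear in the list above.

D and E

Squared distances from Y to each site:
|YA|² = 1 + 100 = 101
|YB|² = 4 + 256 = 260
|YC|² = 25 + 144 = 169
|YD|² = 25 + 25 = 50
|YE|² = 1 + 49 = 50
Y is equidistant from D and E (both at squared distance 50), and every other site is strictly farther — so Y lies on the D–E Voronoi edge.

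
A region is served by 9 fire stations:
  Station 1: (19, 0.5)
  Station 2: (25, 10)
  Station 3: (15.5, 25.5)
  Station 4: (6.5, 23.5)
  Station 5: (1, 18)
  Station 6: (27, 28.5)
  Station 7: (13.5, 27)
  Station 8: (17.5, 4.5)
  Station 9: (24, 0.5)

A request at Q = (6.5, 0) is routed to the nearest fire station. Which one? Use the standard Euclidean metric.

Compare squared distances (the ordering matches that of the actual distances):
d²(Q, Station 1) = 156.25 + 0.25 = 156.5
d²(Q, Station 2) = 342.25 + 100 = 442.25
d²(Q, Station 3) = 81 + 650.25 = 731.25
d²(Q, Station 4) = 0 + 552.25 = 552.25
d²(Q, Station 5) = 30.25 + 324 = 354.25
d²(Q, Station 6) = 420.25 + 812.25 = 1232.5
d²(Q, Station 7) = 49 + 729 = 778
d²(Q, Station 8) = 121 + 20.25 = 141.25
d²(Q, Station 9) = 306.25 + 0.25 = 306.5
Minimum is at Station 8.

Station 8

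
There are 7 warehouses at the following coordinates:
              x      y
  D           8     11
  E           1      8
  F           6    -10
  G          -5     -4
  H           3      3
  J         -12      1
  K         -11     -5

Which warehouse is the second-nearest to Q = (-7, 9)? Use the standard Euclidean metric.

Since √ is increasing, it suffices to compare squared distances:
|QD|² = (-7−8)² + (9−11)² = 225 + 4 = 229
|QE|² = (-7−1)² + (9−8)² = 64 + 1 = 65
|QF|² = (-7−6)² + (9−(-10))² = 169 + 361 = 530
|QG|² = (-7−(-5))² + (9−(-4))² = 4 + 169 = 173
|QH|² = (-7−3)² + (9−3)² = 100 + 36 = 136
|QJ|² = (-7−(-12))² + (9−1)² = 25 + 64 = 89
|QK|² = (-7−(-11))² + (9−(-5))² = 16 + 196 = 212
Sorted ascending: E, J, H, … — the second-nearest is J.

J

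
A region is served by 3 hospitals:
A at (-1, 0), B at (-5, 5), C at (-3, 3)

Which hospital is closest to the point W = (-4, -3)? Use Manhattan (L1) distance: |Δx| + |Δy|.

d(W,A) = |-4−(-1)| + |-3−0| = 3 + 3 = 6
d(W,B) = |-4−(-5)| + |-3−5| = 1 + 8 = 9
d(W,C) = |-4−(-3)| + |-3−3| = 1 + 6 = 7
A is nearest.

A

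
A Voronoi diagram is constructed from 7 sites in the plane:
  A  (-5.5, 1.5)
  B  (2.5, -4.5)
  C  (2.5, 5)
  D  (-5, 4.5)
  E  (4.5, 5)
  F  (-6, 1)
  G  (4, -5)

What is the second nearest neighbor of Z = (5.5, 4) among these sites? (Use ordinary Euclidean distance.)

C

Compare squared distances (the ordering matches that of the actual distances):
|ZA|² = (5.5−(-5.5))² + (4−1.5)² = 121 + 6.25 = 127.25
|ZB|² = (5.5−2.5)² + (4−(-4.5))² = 9 + 72.25 = 81.25
|ZC|² = (5.5−2.5)² + (4−5)² = 9 + 1 = 10
|ZD|² = (5.5−(-5))² + (4−4.5)² = 110.25 + 0.25 = 110.5
|ZE|² = (5.5−4.5)² + (4−5)² = 1 + 1 = 2
|ZF|² = (5.5−(-6))² + (4−1)² = 132.25 + 9 = 141.25
|ZG|² = (5.5−4)² + (4−(-5))² = 2.25 + 81 = 83.25
Sorted ascending: E, C, B, … — the second-nearest is C.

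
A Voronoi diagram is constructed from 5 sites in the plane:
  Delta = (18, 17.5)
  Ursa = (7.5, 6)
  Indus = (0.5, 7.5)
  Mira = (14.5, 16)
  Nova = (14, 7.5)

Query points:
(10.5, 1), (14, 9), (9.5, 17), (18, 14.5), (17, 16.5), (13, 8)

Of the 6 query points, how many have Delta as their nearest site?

(10.5, 1) — d² to each: Delta:328.5, Ursa:34, Indus:142.25, Mira:241, Nova:54.5 → nearest is Ursa
(14, 9) — d² to each: Delta:88.25, Ursa:51.25, Indus:184.5, Mira:49.25, Nova:2.25 → nearest is Nova
(9.5, 17) — d² to each: Delta:72.5, Ursa:125, Indus:171.25, Mira:26, Nova:110.5 → nearest is Mira
(18, 14.5) — d² to each: Delta:9, Ursa:182.5, Indus:355.25, Mira:14.5, Nova:65 → nearest is Delta
(17, 16.5) — d² to each: Delta:2, Ursa:200.5, Indus:353.25, Mira:6.5, Nova:90 → nearest is Delta
(13, 8) — d² to each: Delta:115.25, Ursa:34.25, Indus:156.5, Mira:66.25, Nova:1.25 → nearest is Nova
2 of the 6 points have Delta as nearest.

2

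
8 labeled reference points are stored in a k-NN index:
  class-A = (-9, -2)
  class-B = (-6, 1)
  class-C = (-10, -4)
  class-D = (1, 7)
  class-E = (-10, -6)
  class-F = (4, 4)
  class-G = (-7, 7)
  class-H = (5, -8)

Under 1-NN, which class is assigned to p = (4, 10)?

class-D

Squared Euclidean distances:
d²(p, class-A) = 169 + 144 = 313
d²(p, class-B) = 100 + 81 = 181
d²(p, class-C) = 196 + 196 = 392
d²(p, class-D) = 9 + 9 = 18
d²(p, class-E) = 196 + 256 = 452
d²(p, class-F) = 0 + 36 = 36
d²(p, class-G) = 121 + 9 = 130
d²(p, class-H) = 1 + 324 = 325
Minimum is at class-D.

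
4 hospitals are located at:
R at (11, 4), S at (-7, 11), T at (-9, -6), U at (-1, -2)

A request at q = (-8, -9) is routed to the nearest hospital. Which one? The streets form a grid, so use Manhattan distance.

d(q,R) = |-8−11| + |-9−4| = 19 + 13 = 32
d(q,S) = |-8−(-7)| + |-9−11| = 1 + 20 = 21
d(q,T) = |-8−(-9)| + |-9−(-6)| = 1 + 3 = 4
d(q,U) = |-8−(-1)| + |-9−(-2)| = 7 + 7 = 14
Minimum is at T.

T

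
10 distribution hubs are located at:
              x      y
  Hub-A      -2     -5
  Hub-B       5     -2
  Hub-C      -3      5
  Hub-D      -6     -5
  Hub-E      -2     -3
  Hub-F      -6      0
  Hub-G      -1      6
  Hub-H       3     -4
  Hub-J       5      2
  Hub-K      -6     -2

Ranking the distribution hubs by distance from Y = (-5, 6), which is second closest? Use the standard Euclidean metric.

Hub-G

Squared Euclidean distances:
d²(Y, Hub-A) = 9 + 121 = 130
d²(Y, Hub-B) = 100 + 64 = 164
d²(Y, Hub-C) = 4 + 1 = 5
d²(Y, Hub-D) = 1 + 121 = 122
d²(Y, Hub-E) = 9 + 81 = 90
d²(Y, Hub-F) = 1 + 36 = 37
d²(Y, Hub-G) = 16 + 0 = 16
d²(Y, Hub-H) = 64 + 100 = 164
d²(Y, Hub-J) = 100 + 16 = 116
d²(Y, Hub-K) = 1 + 64 = 65
Sorted ascending: Hub-C, Hub-G, Hub-F, … — the second-nearest is Hub-G.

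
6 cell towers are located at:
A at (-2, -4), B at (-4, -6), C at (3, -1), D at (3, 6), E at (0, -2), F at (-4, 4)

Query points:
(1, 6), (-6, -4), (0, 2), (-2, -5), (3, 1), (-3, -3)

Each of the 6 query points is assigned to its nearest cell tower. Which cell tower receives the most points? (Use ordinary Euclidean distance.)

A

(1, 6) — d² to each: A:109, B:169, C:53, D:4, E:65, F:29 → nearest is D
(-6, -4) — d² to each: A:16, B:8, C:90, D:181, E:40, F:68 → nearest is B
(0, 2) — d² to each: A:40, B:80, C:18, D:25, E:16, F:20 → nearest is E
(-2, -5) — d² to each: A:1, B:5, C:41, D:146, E:13, F:85 → nearest is A
(3, 1) — d² to each: A:50, B:98, C:4, D:25, E:18, F:58 → nearest is C
(-3, -3) — d² to each: A:2, B:10, C:40, D:117, E:10, F:50 → nearest is A
Tally — A:2, B:1, C:1, D:1, E:1. A captures the most (2).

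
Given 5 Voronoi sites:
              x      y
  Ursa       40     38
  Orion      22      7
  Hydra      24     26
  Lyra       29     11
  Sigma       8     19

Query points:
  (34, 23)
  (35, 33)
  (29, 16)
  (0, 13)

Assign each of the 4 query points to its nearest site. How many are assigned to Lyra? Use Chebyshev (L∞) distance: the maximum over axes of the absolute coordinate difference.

1

(34, 23) — d to each: Ursa:15, Orion:16, Hydra:10, Lyra:12, Sigma:26 → nearest is Hydra
(35, 33) — d to each: Ursa:5, Orion:26, Hydra:11, Lyra:22, Sigma:27 → nearest is Ursa
(29, 16) — d to each: Ursa:22, Orion:9, Hydra:10, Lyra:5, Sigma:21 → nearest is Lyra
(0, 13) — d to each: Ursa:40, Orion:22, Hydra:24, Lyra:29, Sigma:8 → nearest is Sigma
1 of the 4 points has Lyra as nearest.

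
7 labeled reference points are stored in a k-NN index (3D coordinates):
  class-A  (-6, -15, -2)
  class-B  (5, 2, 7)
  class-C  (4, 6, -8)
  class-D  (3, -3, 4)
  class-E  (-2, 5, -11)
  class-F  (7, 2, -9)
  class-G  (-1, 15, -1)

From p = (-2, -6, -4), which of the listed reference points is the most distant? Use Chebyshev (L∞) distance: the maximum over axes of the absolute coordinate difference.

class-G

d(p, class-A) = max(4, 9, 2) = 9
d(p, class-B) = max(7, 8, 11) = 11
d(p, class-C) = max(6, 12, 4) = 12
d(p, class-D) = max(5, 3, 8) = 8
d(p, class-E) = max(0, 11, 7) = 11
d(p, class-F) = max(9, 8, 5) = 9
d(p, class-G) = max(1, 21, 3) = 21
The largest is to class-G.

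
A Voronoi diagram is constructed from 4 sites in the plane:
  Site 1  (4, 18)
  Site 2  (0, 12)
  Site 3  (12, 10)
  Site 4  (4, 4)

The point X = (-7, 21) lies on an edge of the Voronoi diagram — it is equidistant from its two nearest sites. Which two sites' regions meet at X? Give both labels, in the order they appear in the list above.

Squared distances from X to each site:
d²(X, Site 1) = (-7−4)² + (21−18)² = 121 + 9 = 130
d²(X, Site 2) = (-7−0)² + (21−12)² = 49 + 81 = 130
d²(X, Site 3) = (-7−12)² + (21−10)² = 361 + 121 = 482
d²(X, Site 4) = (-7−4)² + (21−4)² = 121 + 289 = 410
X is equidistant from Site 1 and Site 2 (both at squared distance 130), and every other site is strictly farther — so X lies on the Site 1–Site 2 Voronoi edge.

Site 1 and Site 2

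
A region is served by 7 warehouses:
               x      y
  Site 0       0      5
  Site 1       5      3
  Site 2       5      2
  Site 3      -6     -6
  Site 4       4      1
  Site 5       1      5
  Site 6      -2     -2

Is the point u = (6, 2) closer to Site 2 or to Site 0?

Compare squared distances:
d²(u, Site 2) = (6−5)² + (2−2)² = 1 + 0 = 1
d²(u, Site 0) = (6−0)² + (2−5)² = 36 + 9 = 45
1 < 45, so Site 2 is closer.

Site 2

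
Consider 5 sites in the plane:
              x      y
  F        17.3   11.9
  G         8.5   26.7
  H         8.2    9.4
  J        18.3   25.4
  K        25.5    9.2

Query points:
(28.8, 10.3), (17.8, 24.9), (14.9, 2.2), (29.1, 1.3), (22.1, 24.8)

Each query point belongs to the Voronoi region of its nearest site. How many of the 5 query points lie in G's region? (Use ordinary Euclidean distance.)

(28.8, 10.3) — d² to each: F:134.81, G:681.05, H:425.17, J:338.26, K:12.1 → nearest is K
(17.8, 24.9) — d² to each: F:169.25, G:89.73, H:332.41, J:0.5, K:305.78 → nearest is J
(14.9, 2.2) — d² to each: F:99.85, G:641.21, H:96.73, J:549.8, K:161.36 → nearest is H
(29.1, 1.3) — d² to each: F:251.6, G:1069.52, H:502.42, J:697.45, K:75.37 → nearest is K
(22.1, 24.8) — d² to each: F:189.45, G:188.57, H:430.37, J:14.8, K:254.92 → nearest is J
0 of the 5 points have G as nearest.

0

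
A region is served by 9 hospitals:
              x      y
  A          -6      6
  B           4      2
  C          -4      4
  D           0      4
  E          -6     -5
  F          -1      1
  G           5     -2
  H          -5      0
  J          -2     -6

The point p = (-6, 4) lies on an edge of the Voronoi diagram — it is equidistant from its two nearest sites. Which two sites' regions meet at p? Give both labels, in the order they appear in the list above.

Squared distances from p to each site:
|pA|² = 0 + 4 = 4
|pB|² = 100 + 4 = 104
|pC|² = 4 + 0 = 4
|pD|² = 36 + 0 = 36
|pE|² = 0 + 81 = 81
|pF|² = 25 + 9 = 34
|pG|² = 121 + 36 = 157
|pH|² = 1 + 16 = 17
|pJ|² = 16 + 100 = 116
p is equidistant from A and C (both at squared distance 4), and every other site is strictly farther — so p lies on the A–C Voronoi edge.

A and C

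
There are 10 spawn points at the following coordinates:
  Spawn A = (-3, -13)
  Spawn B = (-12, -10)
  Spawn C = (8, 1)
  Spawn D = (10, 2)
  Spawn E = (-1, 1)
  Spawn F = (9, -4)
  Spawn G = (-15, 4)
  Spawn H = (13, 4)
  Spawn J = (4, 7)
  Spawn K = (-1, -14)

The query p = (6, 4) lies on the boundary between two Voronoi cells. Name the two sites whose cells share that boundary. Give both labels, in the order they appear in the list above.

Squared distances from p to each site:
d²(p, Spawn A) = 81 + 289 = 370
d²(p, Spawn B) = 324 + 196 = 520
d²(p, Spawn C) = 4 + 9 = 13
d²(p, Spawn D) = 16 + 4 = 20
d²(p, Spawn E) = 49 + 9 = 58
d²(p, Spawn F) = 9 + 64 = 73
d²(p, Spawn G) = 441 + 0 = 441
d²(p, Spawn H) = 49 + 0 = 49
d²(p, Spawn J) = 4 + 9 = 13
d²(p, Spawn K) = 49 + 324 = 373
p is equidistant from Spawn C and Spawn J (both at squared distance 13), and every other site is strictly farther — so p lies on the Spawn C–Spawn J Voronoi edge.

Spawn C and Spawn J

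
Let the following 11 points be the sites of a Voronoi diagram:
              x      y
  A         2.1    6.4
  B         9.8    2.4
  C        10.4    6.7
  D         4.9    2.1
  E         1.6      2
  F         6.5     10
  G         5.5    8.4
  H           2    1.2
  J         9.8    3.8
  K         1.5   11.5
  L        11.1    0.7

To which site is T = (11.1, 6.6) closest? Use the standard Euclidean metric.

C

Compare squared distances (the ordering matches that of the actual distances):
|TA|² = (11.1−2.1)² + (6.6−6.4)² = 81 + 0.04 = 81.04
|TB|² = (11.1−9.8)² + (6.6−2.4)² = 1.69 + 17.64 = 19.33
|TC|² = (11.1−10.4)² + (6.6−6.7)² = 0.49 + 0.01 = 0.5
|TD|² = (11.1−4.9)² + (6.6−2.1)² = 38.44 + 20.25 = 58.69
|TE|² = (11.1−1.6)² + (6.6−2)² = 90.25 + 21.16 = 111.41
|TF|² = (11.1−6.5)² + (6.6−10)² = 21.16 + 11.56 = 32.72
|TG|² = (11.1−5.5)² + (6.6−8.4)² = 31.36 + 3.24 = 34.6
|TH|² = (11.1−2)² + (6.6−1.2)² = 82.81 + 29.16 = 111.97
|TJ|² = (11.1−9.8)² + (6.6−3.8)² = 1.69 + 7.84 = 9.53
|TK|² = (11.1−1.5)² + (6.6−11.5)² = 92.16 + 24.01 = 116.17
|TL|² = (11.1−11.1)² + (6.6−0.7)² = 0 + 34.81 = 34.81
Minimum is at C.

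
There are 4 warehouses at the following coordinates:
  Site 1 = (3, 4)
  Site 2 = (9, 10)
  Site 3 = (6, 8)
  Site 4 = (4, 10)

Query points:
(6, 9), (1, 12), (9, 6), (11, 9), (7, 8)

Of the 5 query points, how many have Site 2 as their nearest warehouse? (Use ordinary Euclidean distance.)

1

(6, 9) — d² to each: Site 1:34, Site 2:10, Site 3:1, Site 4:5 → nearest is Site 3
(1, 12) — d² to each: Site 1:68, Site 2:68, Site 3:41, Site 4:13 → nearest is Site 4
(9, 6) — d² to each: Site 1:40, Site 2:16, Site 3:13, Site 4:41 → nearest is Site 3
(11, 9) — d² to each: Site 1:89, Site 2:5, Site 3:26, Site 4:50 → nearest is Site 2
(7, 8) — d² to each: Site 1:32, Site 2:8, Site 3:1, Site 4:13 → nearest is Site 3
1 of the 5 points has Site 2 as nearest.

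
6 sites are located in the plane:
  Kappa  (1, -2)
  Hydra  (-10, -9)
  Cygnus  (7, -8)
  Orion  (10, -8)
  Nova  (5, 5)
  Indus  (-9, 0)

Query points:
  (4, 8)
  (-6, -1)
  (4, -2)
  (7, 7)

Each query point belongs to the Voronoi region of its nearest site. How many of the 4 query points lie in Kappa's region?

1

(4, 8) — d² to each: Kappa:109, Hydra:485, Cygnus:265, Orion:292, Nova:10, Indus:233 → nearest is Nova
(-6, -1) — d² to each: Kappa:50, Hydra:80, Cygnus:218, Orion:305, Nova:157, Indus:10 → nearest is Indus
(4, -2) — d² to each: Kappa:9, Hydra:245, Cygnus:45, Orion:72, Nova:50, Indus:173 → nearest is Kappa
(7, 7) — d² to each: Kappa:117, Hydra:545, Cygnus:225, Orion:234, Nova:8, Indus:305 → nearest is Nova
1 of the 4 points has Kappa as nearest.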